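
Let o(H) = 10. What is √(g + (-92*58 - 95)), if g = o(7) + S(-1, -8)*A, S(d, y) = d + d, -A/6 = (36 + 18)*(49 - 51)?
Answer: I*√6717 ≈ 81.957*I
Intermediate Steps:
A = 648 (A = -6*(36 + 18)*(49 - 51) = -324*(-2) = -6*(-108) = 648)
S(d, y) = 2*d
g = -1286 (g = 10 + (2*(-1))*648 = 10 - 2*648 = 10 - 1296 = -1286)
√(g + (-92*58 - 95)) = √(-1286 + (-92*58 - 95)) = √(-1286 + (-5336 - 95)) = √(-1286 - 5431) = √(-6717) = I*√6717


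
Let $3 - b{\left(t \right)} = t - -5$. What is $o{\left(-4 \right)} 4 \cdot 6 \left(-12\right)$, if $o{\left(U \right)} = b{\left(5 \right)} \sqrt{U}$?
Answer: $4032 i \approx 4032.0 i$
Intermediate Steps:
$b{\left(t \right)} = -2 - t$ ($b{\left(t \right)} = 3 - \left(t - -5\right) = 3 - \left(t + 5\right) = 3 - \left(5 + t\right) = -2 - t$)
$o{\left(U \right)} = - 7 \sqrt{U}$ ($o{\left(U \right)} = \left(-2 - 5\right) \sqrt{U} = - 7 \sqrt{U}$)
$o{\left(-4 \right)} 4 \cdot 6 \left(-12\right) = - 7 \sqrt{-4} \cdot 4 \cdot 6 \left(-12\right) = - 7 \cdot 2 i 24 \left(-12\right) = - 14 i 24 \left(-12\right) = - 336 i \left(-12\right) = 4032 i$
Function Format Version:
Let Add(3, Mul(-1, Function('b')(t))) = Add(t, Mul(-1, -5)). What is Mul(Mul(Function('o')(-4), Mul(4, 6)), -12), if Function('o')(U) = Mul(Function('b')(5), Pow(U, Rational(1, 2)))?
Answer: Mul(4032, I) ≈ Mul(4032.0, I)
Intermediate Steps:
Function('b')(t) = Add(-2, Mul(-1, t)) (Function('b')(t) = Add(3, Mul(-1, Add(t, Mul(-1, -5)))) = Add(3, Mul(-1, Add(t, 5))) = Add(3, Mul(-1, Add(5, t))) = Add(3, Add(-5, Mul(-1, t))) = Add(-2, Mul(-1, t)))
Function('o')(U) = Mul(-7, Pow(U, Rational(1, 2))) (Function('o')(U) = Mul(Add(-2, Mul(-1, 5)), Pow(U, Rational(1, 2))) = Mul(Add(-2, -5), Pow(U, Rational(1, 2))) = Mul(-7, Pow(U, Rational(1, 2))))
Mul(Mul(Function('o')(-4), Mul(4, 6)), -12) = Mul(Mul(Mul(-7, Pow(-4, Rational(1, 2))), Mul(4, 6)), -12) = Mul(Mul(Mul(-7, Mul(2, I)), 24), -12) = Mul(Mul(Mul(-14, I), 24), -12) = Mul(Mul(-336, I), -12) = Mul(4032, I)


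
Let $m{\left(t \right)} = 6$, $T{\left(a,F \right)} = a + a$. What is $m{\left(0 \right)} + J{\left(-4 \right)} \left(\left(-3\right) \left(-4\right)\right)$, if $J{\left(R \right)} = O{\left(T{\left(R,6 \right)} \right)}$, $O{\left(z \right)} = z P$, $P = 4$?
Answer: $-378$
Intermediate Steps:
$T{\left(a,F \right)} = 2 a$
$O{\left(z \right)} = 4 z$ ($O{\left(z \right)} = z 4 = 4 z$)
$J{\left(R \right)} = 8 R$ ($J{\left(R \right)} = 4 \cdot 2 R = 8 R$)
$m{\left(0 \right)} + J{\left(-4 \right)} \left(\left(-3\right) \left(-4\right)\right) = 6 + 8 \left(-4\right) \left(\left(-3\right) \left(-4\right)\right) = 6 - 384 = -378$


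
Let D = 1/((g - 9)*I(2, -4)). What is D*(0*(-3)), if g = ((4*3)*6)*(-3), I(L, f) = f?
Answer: 0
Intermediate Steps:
g = -216 (g = (12*6)*(-3) = 72*(-3) = -216)
D = 1/900 (D = 1/((-216 - 9)*(-4)) = 1/(-225*(-4)) = 1/900 ≈ 0.0011111)
D*(0*(-3)) = (0*(-3))/900 = (1/900)*0 = 0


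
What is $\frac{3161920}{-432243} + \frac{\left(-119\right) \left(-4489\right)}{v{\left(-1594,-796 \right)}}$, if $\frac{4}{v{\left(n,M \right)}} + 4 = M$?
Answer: $- \frac{46180067244520}{432243} \approx -1.0684 \cdot 10^{8}$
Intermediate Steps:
$v{\left(n,M \right)} = \frac{4}{-4 + M}$
$\frac{3161920}{-432243} + \frac{\left(-119\right) \left(-4489\right)}{v{\left(-1594,-796 \right)}} = \frac{3161920}{-432243} + \frac{\left(-119\right) \left(-4489\right)}{4 \frac{1}{-4 - 796}} = 3161920 \left(- \frac{1}{432243}\right) + \frac{534191}{4 \frac{1}{-800}} = - \frac{3161920}{432243} + \frac{534191}{4 \left(- \frac{1}{800}\right)} = - \frac{3161920}{432243} + \frac{534191}{- \frac{1}{200}} = - \frac{3161920}{432243} + 534191 \left(-200\right) = - \frac{3161920}{432243} - 106838200 = - \frac{46180067244520}{432243}$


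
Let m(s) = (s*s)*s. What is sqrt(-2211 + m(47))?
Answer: 2*sqrt(25403) ≈ 318.77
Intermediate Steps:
m(s) = s**3 (m(s) = s**2*s = s**3)
sqrt(-2211 + m(47)) = sqrt(-2211 + 47**3) = sqrt(-2211 + 103823) = sqrt(101612) = 2*sqrt(25403)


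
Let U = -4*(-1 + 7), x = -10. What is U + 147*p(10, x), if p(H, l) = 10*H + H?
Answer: 16146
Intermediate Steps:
U = -24 (U = -4*6 = -24)
p(H, l) = 11*H
U + 147*p(10, x) = -24 + 147*(11*10) = -24 + 147*110 = -24 + 16170 = 16146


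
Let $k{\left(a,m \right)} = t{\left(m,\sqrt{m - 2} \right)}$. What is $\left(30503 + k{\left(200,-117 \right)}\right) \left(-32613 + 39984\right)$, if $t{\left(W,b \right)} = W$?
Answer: $223975206$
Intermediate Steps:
$k{\left(a,m \right)} = m$
$\left(30503 + k{\left(200,-117 \right)}\right) \left(-32613 + 39984\right) = \left(30503 - 117\right) \left(-32613 + 39984\right) = 30386 \cdot 7371 = 223975206$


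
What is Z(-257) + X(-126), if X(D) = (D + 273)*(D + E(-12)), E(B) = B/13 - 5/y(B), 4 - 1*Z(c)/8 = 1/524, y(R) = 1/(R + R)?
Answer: -1678660/1703 ≈ -985.71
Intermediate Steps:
y(R) = 1/(2*R)
Z(c) = 4190/131 (Z(c) = 32 - 8/524 = 32 - 8*1/524 = 32 - 2/131 = 4190/131)
E(B) = -129*B/13 (E(B) = B/13 - 5*2*B = B*(1/13) - 10*B = B/13 - 10*B = -129*B/13)
X(D) = (273 + D)*(1548/13 + D) (X(D) = (D + 273)*(D - 129/13*(-12)) = (273 + D)*(D + 1548/13) = (273 + D)*(1548/13 + D))
Z(-257) + X(-126) = 4190/131 + (32508 + (-126)² + (5097/13)*(-126)) = 4190/131 + (32508 + 15876 - 642222/13) = 4190/131 - 13230/13 = -1678660/1703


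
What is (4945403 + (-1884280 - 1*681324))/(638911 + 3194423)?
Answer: 2379799/3833334 ≈ 0.62082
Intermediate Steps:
(4945403 + (-1884280 - 1*681324))/(638911 + 3194423) = (4945403 + (-1884280 - 681324))/3833334 = (4945403 - 2565604)*(1/3833334) = 2379799*(1/3833334) = 2379799/3833334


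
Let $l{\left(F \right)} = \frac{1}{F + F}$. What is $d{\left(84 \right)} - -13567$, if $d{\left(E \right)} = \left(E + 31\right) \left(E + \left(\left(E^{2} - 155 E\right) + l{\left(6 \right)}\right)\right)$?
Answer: $- \frac{7951481}{12} \approx -6.6262 \cdot 10^{5}$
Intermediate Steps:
$l{\left(F \right)} = \frac{1}{2 F}$
$d{\left(E \right)} = \left(31 + E\right) \left(\frac{1}{12} + E^{2} - 154 E\right)$ ($d{\left(E \right)} = \left(E + 31\right) \left(E + \left(\left(E^{2} - 155 E\right) + \frac{1}{2 \cdot 6}\right)\right) = \left(31 + E\right) \left(E + \left(\left(E^{2} - 155 E\right) + \frac{1}{2} \cdot \frac{1}{6}\right)\right) = \left(31 + E\right) \left(E + \left(\left(E^{2} - 155 E\right) + \frac{1}{12}\right)\right) = \left(31 + E\right) \left(E + \left(\frac{1}{12} + E^{2} - 155 E\right)\right) = \left(31 + E\right) \left(\frac{1}{12} + E^{2} - 154 E\right)$)
$d{\left(84 \right)} - -13567 = \left(\frac{31}{12} + 84^{3} - 123 \cdot 84^{2} - 401009\right) - -13567 = \left(\frac{31}{12} + 592704 - 867888 - 401009\right) + 13567 = - \frac{8114285}{12} + 13567 = - \frac{7951481}{12}$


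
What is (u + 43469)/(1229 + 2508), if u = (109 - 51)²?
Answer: 46833/3737 ≈ 12.532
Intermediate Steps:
u = 3364 (u = 58² = 3364)
(u + 43469)/(1229 + 2508) = (3364 + 43469)/(1229 + 2508) = 46833/3737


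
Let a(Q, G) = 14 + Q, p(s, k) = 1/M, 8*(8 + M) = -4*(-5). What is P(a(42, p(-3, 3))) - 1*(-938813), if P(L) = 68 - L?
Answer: 938825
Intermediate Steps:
M = -11/2 (M = -8 + (-4*(-5))/8 = -8 + (⅛)*20 = -8 + 5/2 = -11/2 ≈ -5.5000)
p(s, k) = -2/11 (p(s, k) = 1/(-11/2) = -2/11)
P(a(42, p(-3, 3))) - 1*(-938813) = (68 - (14 + 42)) - 1*(-938813) = (68 - 1*56) + 938813 = (68 - 56) + 938813 = 12 + 938813 = 938825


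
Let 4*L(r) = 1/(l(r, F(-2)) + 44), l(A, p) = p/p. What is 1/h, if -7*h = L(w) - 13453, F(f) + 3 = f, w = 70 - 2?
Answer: 1260/2421539 ≈ 0.00052033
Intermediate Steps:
w = 68
F(f) = -3 + f
l(A, p) = 1
L(r) = 1/180 (L(r) = 1/(4*(1 + 44)) = (1/4)/45 = (1/4)*(1/45) = 1/180)
h = 2421539/1260 (h = -(1/180 - 13453)/7 = -1/7*(-2421539/180) = 2421539/1260 ≈ 1921.9)
1/h = 1/(2421539/1260) = 1260/2421539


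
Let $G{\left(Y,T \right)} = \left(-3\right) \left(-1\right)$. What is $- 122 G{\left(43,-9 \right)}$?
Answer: $-366$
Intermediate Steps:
$G{\left(Y,T \right)} = 3$
$- 122 G{\left(43,-9 \right)} = \left(-122\right) 3 = -366$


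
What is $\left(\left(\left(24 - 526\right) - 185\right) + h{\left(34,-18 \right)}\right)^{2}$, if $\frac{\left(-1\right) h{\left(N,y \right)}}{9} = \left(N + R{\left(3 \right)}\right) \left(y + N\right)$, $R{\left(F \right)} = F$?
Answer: $36180225$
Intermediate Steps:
$h{\left(N,y \right)} = - 9 \left(3 + N\right) \left(N + y\right)$ ($h{\left(N,y \right)} = - 9 \left(N + 3\right) \left(y + N\right) = - 9 \left(3 + N\right) \left(N + y\right)$)
$\left(\left(\left(24 - 526\right) - 185\right) + h{\left(34,-18 \right)}\right)^{2} = \left(\left(\left(24 - 526\right) - 185\right) - \left(432 - 5508 + 10404\right)\right)^{2} = \left(\left(-502 - 185\right) + \left(-918 + 486 - 10404 + 5508\right)\right)^{2} = \left(-687 + \left(-918 + 486 - 10404 + 5508\right)\right)^{2} = \left(-687 - 5328\right)^{2} = \left(-6015\right)^{2} = 36180225$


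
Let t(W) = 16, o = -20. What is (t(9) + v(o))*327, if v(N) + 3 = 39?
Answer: 17004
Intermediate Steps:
v(N) = 36 (v(N) = -3 + 39 = 36)
(t(9) + v(o))*327 = (16 + 36)*327 = 52*327 = 17004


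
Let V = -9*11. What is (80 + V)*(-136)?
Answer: 2584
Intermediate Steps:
V = -99
(80 + V)*(-136) = (80 - 99)*(-136) = -19*(-136) = 2584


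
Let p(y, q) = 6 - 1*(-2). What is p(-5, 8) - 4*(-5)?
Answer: 28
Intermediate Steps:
p(y, q) = 8 (p(y, q) = 6 + 2 = 8)
p(-5, 8) - 4*(-5) = 8 - 4*(-5) = 8 + 20 = 28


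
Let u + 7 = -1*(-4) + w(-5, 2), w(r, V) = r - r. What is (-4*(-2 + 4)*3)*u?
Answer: 72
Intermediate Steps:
w(r, V) = 0
u = -3 (u = -7 + (-1*(-4) + 0) = -7 + (4 + 0) = -7 + 4 = -3)
(-4*(-2 + 4)*3)*u = -4*(-2 + 4)*3*(-3) = -8*3*(-3) = -4*6*(-3) = -24*(-3) = 72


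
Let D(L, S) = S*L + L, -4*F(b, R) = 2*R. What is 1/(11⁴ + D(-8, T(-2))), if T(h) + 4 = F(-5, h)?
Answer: 1/14657 ≈ 6.8227e-5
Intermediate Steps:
F(b, R) = -R/2
T(h) = -4 - h/2
D(L, S) = L + L*S (D(L, S) = L*S + L = L + L*S)
1/(11⁴ + D(-8, T(-2))) = 1/(11⁴ - 8*(1 + (-4 - ½*(-2)))) = 1/(14641 - 8*(1 + (-4 + 1))) = 1/(14641 - 8*(1 - 3)) = 1/(14641 - 8*(-2)) = 1/(14641 + 16) = 1/14657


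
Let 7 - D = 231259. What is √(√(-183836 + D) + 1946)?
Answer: √(1946 + 4*I*√25943) ≈ 44.698 + 7.2069*I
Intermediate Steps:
D = -231252 (D = 7 - 1*231259 = 7 - 231259 = -231252)
√(√(-183836 + D) + 1946) = √(√(-183836 - 231252) + 1946) = √(√(-415088) + 1946) = √(4*I*√25943 + 1946) = √(1946 + 4*I*√25943)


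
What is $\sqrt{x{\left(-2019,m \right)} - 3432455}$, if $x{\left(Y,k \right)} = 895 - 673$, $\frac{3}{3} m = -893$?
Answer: $i \sqrt{3432233} \approx 1852.6 i$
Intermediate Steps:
$m = -893$
$x{\left(Y,k \right)} = 222$ ($x{\left(Y,k \right)} = 895 - 673 = 222$)
$\sqrt{x{\left(-2019,m \right)} - 3432455} = \sqrt{222 - 3432455} = \sqrt{-3432233} = i \sqrt{3432233}$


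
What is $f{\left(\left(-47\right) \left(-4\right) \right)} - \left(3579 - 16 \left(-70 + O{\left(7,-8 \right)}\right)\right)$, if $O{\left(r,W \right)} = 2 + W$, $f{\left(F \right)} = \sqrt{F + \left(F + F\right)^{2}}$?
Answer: $-4795 + 2 \sqrt{35391} \approx -4418.8$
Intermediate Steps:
$f{\left(F \right)} = \sqrt{F + 4 F^{2}}$ ($f{\left(F \right)} = \sqrt{F + \left(2 F\right)^{2}} = \sqrt{F + 4 F^{2}}$)
$f{\left(\left(-47\right) \left(-4\right) \right)} - \left(3579 - 16 \left(-70 + O{\left(7,-8 \right)}\right)\right) = \sqrt{\left(-47\right) \left(-4\right) \left(1 + 4 \left(\left(-47\right) \left(-4\right)\right)\right)} - \left(3579 - 16 \left(-70 + \left(2 - 8\right)\right)\right) = \sqrt{188 \left(1 + 4 \cdot 188\right)} - \left(3579 - 16 \left(-70 - 6\right)\right) = \sqrt{188 \left(1 + 752\right)} - \left(3579 - -1216\right) = \sqrt{188 \cdot 753} - 4795 = \sqrt{141564} - 4795 = 2 \sqrt{35391} - 4795 = -4795 + 2 \sqrt{35391}$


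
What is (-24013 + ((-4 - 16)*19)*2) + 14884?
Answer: -9889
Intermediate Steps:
(-24013 + ((-4 - 16)*19)*2) + 14884 = (-24013 - 20*19*2) + 14884 = (-24013 - 380*2) + 14884 = (-24013 - 760) + 14884 = -24773 + 14884 = -9889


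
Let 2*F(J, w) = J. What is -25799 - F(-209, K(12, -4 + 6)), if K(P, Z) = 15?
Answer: -51389/2 ≈ -25695.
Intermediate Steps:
F(J, w) = J/2
-25799 - F(-209, K(12, -4 + 6)) = -25799 - (-209)/2 = -25799 - 1*(-209/2) = -25799 + 209/2 = -51389/2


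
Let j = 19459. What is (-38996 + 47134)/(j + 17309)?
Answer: 4069/18384 ≈ 0.22133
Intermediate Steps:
(-38996 + 47134)/(j + 17309) = (-38996 + 47134)/(19459 + 17309) = 8138/36768 = 8138*(1/36768) = 4069/18384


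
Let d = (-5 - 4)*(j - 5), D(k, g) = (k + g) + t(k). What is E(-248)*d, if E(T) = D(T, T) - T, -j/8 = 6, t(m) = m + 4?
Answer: -234684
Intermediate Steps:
t(m) = 4 + m
j = -48 (j = -8*6 = -48)
D(k, g) = 4 + g + 2*k (D(k, g) = (k + g) + (4 + k) = (g + k) + (4 + k) = 4 + g + 2*k)
E(T) = 4 + 2*T (E(T) = (4 + T + 2*T) - T = (4 + 3*T) - T = 4 + 2*T)
d = 477 (d = (-5 - 4)*(-48 - 5) = -9*(-53) = 477)
E(-248)*d = (4 + 2*(-248))*477 = (4 - 496)*477 = -492*477 = -234684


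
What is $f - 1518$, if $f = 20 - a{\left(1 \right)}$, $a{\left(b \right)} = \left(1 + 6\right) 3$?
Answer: $-1519$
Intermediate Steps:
$a{\left(b \right)} = 21$ ($a{\left(b \right)} = 7 \cdot 3 = 21$)
$f = -1$ ($f = 20 - 21 = -1$)
$f - 1518 = -1 - 1518 = -1519$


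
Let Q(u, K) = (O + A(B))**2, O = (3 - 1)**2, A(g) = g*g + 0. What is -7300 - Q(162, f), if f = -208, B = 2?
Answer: -7364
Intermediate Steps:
A(g) = g**2 (A(g) = g**2 + 0 = g**2)
O = 4 (O = 2**2 = 4)
Q(u, K) = 64 (Q(u, K) = (4 + 2**2)**2 = (4 + 4)**2 = 8**2 = 64)
-7300 - Q(162, f) = -7300 - 1*64 = -7300 - 64 = -7364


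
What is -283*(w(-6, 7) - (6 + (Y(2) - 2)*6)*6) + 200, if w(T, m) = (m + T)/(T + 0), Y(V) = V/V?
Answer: 1483/6 ≈ 247.17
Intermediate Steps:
Y(V) = 1
w(T, m) = (T + m)/T
-283*(w(-6, 7) - (6 + (Y(2) - 2)*6)*6) + 200 = -283*((-6 + 7)/(-6) - (6 + (1 - 2)*6)*6) + 200 = -283*(-1/6*1 - (6 - 1*6)*6) + 200 = -283*(-1/6 - (6 - 6)*6) + 200 = -283*(-1/6 - 0*6) + 200 = -283*(-1/6 - 1*0) + 200 = -283*(-1/6 + 0) + 200 = -283*(-1/6) + 200 = 283/6 + 200 = 1483/6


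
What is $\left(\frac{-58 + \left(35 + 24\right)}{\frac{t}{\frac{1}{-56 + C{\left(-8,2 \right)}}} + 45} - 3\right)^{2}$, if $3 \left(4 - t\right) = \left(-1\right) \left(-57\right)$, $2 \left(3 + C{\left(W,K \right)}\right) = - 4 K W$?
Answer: $\frac{1819801}{202500} \approx 8.9867$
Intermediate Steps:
$C{\left(W,K \right)} = -3 - 2 K W$ ($C{\left(W,K \right)} = -3 + \frac{- 4 K W}{2} = -3 + \frac{\left(-4\right) K W}{2} = -3 - 2 K W$)
$t = -15$ ($t = 4 - \frac{\left(-1\right) \left(-57\right)}{3} = 4 - 19 = -15$)
$\left(\frac{-58 + \left(35 + 24\right)}{\frac{t}{\frac{1}{-56 + C{\left(-8,2 \right)}}} + 45} - 3\right)^{2} = \left(\frac{-58 + \left(35 + 24\right)}{- \frac{15}{\frac{1}{-56 - \left(3 + 4 \left(-8\right)\right)}} + 45} - 3\right)^{2} = \left(\frac{-58 + 59}{- \frac{15}{\frac{1}{-56 + \left(-3 + 32\right)}} + 45} - 3\right)^{2} = \left(1 \frac{1}{- \frac{15}{\frac{1}{-56 + 29}} + 45} - 3\right)^{2} = \left(1 \frac{1}{- \frac{15}{\frac{1}{-27}} + 45} - 3\right)^{2} = \left(1 \frac{1}{- \frac{15}{- \frac{1}{27}} + 45} - 3\right)^{2} = \left(1 \frac{1}{\left(-15\right) \left(-27\right) + 45} - 3\right)^{2} = \left(1 \frac{1}{405 + 45} - 3\right)^{2} = \left(1 \cdot \frac{1}{450} - 3\right)^{2} = \left(\frac{1}{450} - 3\right)^{2} = \left(- \frac{1349}{450}\right)^{2} = \frac{1819801}{202500}$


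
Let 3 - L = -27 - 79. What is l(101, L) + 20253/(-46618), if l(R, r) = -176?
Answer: -8225021/46618 ≈ -176.43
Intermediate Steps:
L = 109 (L = 3 - (-27 - 79) = 3 - 1*(-106) = 3 + 106 = 109)
l(101, L) + 20253/(-46618) = -176 + 20253/(-46618) = -176 + 20253*(-1/46618) = -176 - 20253/46618 = -8225021/46618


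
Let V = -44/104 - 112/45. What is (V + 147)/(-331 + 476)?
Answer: 168583/169650 ≈ 0.99371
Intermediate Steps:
V = -3407/1170 (V = -44*1/104 - 112*1/45 = -11/26 - 112/45 = -3407/1170 ≈ -2.9120)
(V + 147)/(-331 + 476) = (-3407/1170 + 147)/(-331 + 476) = (168583/1170)/145 = (168583/1170)*(1/145) = 168583/169650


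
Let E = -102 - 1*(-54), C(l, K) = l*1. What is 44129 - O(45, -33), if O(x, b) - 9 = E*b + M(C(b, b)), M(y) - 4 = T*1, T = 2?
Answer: 42530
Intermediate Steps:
C(l, K) = l
M(y) = 6 (M(y) = 4 + 2*1 = 4 + 2 = 6)
E = -48 (E = -102 + 54 = -48)
O(x, b) = 15 - 48*b (O(x, b) = 9 + (-48*b + 6) = 9 + (6 - 48*b) = 15 - 48*b)
44129 - O(45, -33) = 44129 - (15 - 48*(-33)) = 44129 - (15 + 1584) = 44129 - 1*1599 = 44129 - 1599 = 42530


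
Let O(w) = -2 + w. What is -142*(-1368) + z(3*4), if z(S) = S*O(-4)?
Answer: 194184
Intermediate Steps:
z(S) = -6*S (z(S) = S*(-2 - 4) = S*(-6) = -6*S)
-142*(-1368) + z(3*4) = -142*(-1368) - 18*4 = 194256 - 6*12 = 194256 - 72 = 194184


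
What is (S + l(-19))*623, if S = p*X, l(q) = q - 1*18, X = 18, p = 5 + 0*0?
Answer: 33019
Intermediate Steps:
p = 5 (p = 5 + 0 = 5)
l(q) = -18 + q (l(q) = q - 18 = -18 + q)
S = 90 (S = 5*18 = 90)
(S + l(-19))*623 = (90 + (-18 - 19))*623 = (90 - 37)*623 = 53*623 = 33019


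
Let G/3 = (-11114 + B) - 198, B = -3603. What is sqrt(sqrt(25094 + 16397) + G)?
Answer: sqrt(-44745 + sqrt(41491)) ≈ 211.05*I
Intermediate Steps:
G = -44745 (G = 3*((-11114 - 3603) - 198) = 3*(-14717 - 198) = 3*(-14915) = -44745)
sqrt(sqrt(25094 + 16397) + G) = sqrt(sqrt(25094 + 16397) - 44745) = sqrt(sqrt(41491) - 44745) = sqrt(-44745 + sqrt(41491))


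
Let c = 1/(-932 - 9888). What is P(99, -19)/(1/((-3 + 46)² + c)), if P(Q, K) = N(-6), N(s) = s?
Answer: -60018537/5410 ≈ -11094.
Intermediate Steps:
P(Q, K) = -6
c = -1/10820 (c = 1/(-10820) = -1/10820 ≈ -9.2421e-5)
P(99, -19)/(1/((-3 + 46)² + c)) = -(-3/5410 + 6*(-3 + 46)²) = -6/(1/(43² - 1/10820)) = -6/(1/(1849 - 1/10820)) = -6/(1/(20006179/10820)) = -6/10820/20006179 = -6*20006179/10820 = -60018537/5410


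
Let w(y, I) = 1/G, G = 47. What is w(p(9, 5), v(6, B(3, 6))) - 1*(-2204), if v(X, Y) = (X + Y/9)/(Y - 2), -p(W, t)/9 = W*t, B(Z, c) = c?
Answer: 103589/47 ≈ 2204.0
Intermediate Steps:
p(W, t) = -9*W*t
v(X, Y) = (X + Y/9)/(-2 + Y) (v(X, Y) = (X + Y*(⅑))/(-2 + Y) = (X + Y/9)/(-2 + Y))
w(y, I) = 1/47
w(p(9, 5), v(6, B(3, 6))) - 1*(-2204) = 1/47 - 1*(-2204) = 1/47 + 2204 = 103589/47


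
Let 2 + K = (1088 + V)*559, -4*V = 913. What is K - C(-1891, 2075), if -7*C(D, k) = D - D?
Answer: 1922393/4 ≈ 4.8060e+5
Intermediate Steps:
V = -913/4 (V = -¼*913 = -913/4 ≈ -228.25)
K = 1922393/4 (K = -2 + (1088 - 913/4)*559 = -2 + (3439/4)*559 = -2 + 1922401/4 = 1922393/4 ≈ 4.8060e+5)
C(D, k) = 0 (C(D, k) = -(D - D)/7 = -⅐*0 = 0)
K - C(-1891, 2075) = 1922393/4 - 1*0 = 1922393/4 + 0 = 1922393/4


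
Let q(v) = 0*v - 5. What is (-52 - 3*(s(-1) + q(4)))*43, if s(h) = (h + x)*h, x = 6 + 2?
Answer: -688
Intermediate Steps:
q(v) = -5 (q(v) = 0 - 5 = -5)
x = 8
s(h) = h*(8 + h) (s(h) = (h + 8)*h = (8 + h)*h = h*(8 + h))
(-52 - 3*(s(-1) + q(4)))*43 = (-52 - 3*(-(8 - 1) - 5))*43 = (-52 - 3*(-1*7 - 5))*43 = (-52 - 3*(-7 - 5))*43 = (-52 - 3*(-12))*43 = (-52 + 36)*43 = -16*43 = -688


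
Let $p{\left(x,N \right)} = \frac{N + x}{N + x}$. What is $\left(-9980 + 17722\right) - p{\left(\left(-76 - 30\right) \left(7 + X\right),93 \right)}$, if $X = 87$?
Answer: $7741$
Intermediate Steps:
$p{\left(x,N \right)} = 1$
$\left(-9980 + 17722\right) - p{\left(\left(-76 - 30\right) \left(7 + X\right),93 \right)} = \left(-9980 + 17722\right) - 1 = 7742 - 1 = 7741$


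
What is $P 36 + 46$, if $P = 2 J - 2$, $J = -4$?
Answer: $-314$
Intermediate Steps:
$P = -10$ ($P = 2 \left(-4\right) - 2 = -8 - 2 = -10$)
$P 36 + 46 = \left(-10\right) 36 + 46 = -360 + 46 = -314$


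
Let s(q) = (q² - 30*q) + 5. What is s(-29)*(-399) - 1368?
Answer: -686052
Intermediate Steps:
s(q) = 5 + q² - 30*q
s(-29)*(-399) - 1368 = (5 + (-29)² - 30*(-29))*(-399) - 1368 = (5 + 841 + 870)*(-399) - 1368 = 1716*(-399) - 1368 = -684684 - 1368 = -686052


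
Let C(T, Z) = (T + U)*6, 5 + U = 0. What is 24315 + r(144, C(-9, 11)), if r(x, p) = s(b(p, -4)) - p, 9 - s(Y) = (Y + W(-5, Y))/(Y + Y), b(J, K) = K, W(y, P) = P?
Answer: 24407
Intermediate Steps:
U = -5 (U = -5 + 0 = -5)
C(T, Z) = -30 + 6*T (C(T, Z) = (T - 5)*6 = (-5 + T)*6 = -30 + 6*T)
s(Y) = 8 (s(Y) = 9 - (Y + Y)/(Y + Y) = 9 - 2*Y/(2*Y) = 9 - 2*Y*1/(2*Y) = 9 - 1*1 = 9 - 1 = 8)
r(x, p) = 8 - p
24315 + r(144, C(-9, 11)) = 24315 + (8 - (-30 + 6*(-9))) = 24315 + (8 - (-30 - 54)) = 24315 + (8 - 1*(-84)) = 24315 + (8 + 84) = 24315 + 92 = 24407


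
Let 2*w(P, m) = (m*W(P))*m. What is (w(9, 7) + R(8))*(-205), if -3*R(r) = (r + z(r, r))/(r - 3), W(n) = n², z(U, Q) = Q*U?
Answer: -811677/2 ≈ -4.0584e+5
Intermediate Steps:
w(P, m) = P²*m²/2 (w(P, m) = ((m*P²)*m)/2 = (P²*m²)/2 = P²*m²/2)
R(r) = -(r + r²)/(3*(-3 + r)) (R(r) = -(r + r*r)/(3*(r - 3)) = -(r + r²)/(3*(-3 + r)))
(w(9, 7) + R(8))*(-205) = ((½)*9²*7² + (⅓)*8*(-1 - 1*8)/(-3 + 8))*(-205) = ((½)*81*49 + (⅓)*8*(-1 - 8)/5)*(-205) = (3969/2 + (⅓)*8*(⅕)*(-9))*(-205) = (3969/2 - 24/5)*(-205) = (19797/10)*(-205) = -811677/2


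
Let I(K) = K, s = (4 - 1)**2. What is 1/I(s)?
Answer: 1/9 ≈ 0.11111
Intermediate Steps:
s = 9 (s = 3**2 = 9)
1/I(s) = 1/9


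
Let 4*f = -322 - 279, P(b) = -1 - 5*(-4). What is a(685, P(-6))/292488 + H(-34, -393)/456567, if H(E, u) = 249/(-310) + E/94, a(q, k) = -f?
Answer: 221005738883/432374038200160 ≈ 0.00051115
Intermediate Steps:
P(b) = 19 (P(b) = -1 + 20 = 19)
f = -601/4 (f = (-322 - 279)/4 = (1/4)*(-601) = -601/4 ≈ -150.25)
a(q, k) = 601/4 (a(q, k) = -1*(-601/4) = 601/4)
H(E, u) = -249/310 + E/94 (H(E, u) = 249*(-1/310) + E*(1/94) = -249/310 + E/94)
a(685, P(-6))/292488 + H(-34, -393)/456567 = (601/4)/292488 + (-249/310 + (1/94)*(-34))/456567 = (601/4)*(1/292488) + (-249/310 - 17/47)*(1/456567) = 601/1169952 - 16973/14570*1/456567 = 601/1169952 - 16973/6652181190 = 221005738883/432374038200160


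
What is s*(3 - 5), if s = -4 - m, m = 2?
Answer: 12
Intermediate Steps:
s = -6 (s = -4 - 1*2 = -4 - 2 = -6)
s*(3 - 5) = -6*(3 - 5) = -6*(-2) = 12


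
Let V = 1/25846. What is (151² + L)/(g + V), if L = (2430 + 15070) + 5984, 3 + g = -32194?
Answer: -1196282110/832163661 ≈ -1.4376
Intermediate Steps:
g = -32197 (g = -3 - 32194 = -32197)
L = 23484 (L = 17500 + 5984 = 23484)
V = 1/25846 ≈ 3.8691e-5
(151² + L)/(g + V) = (151² + 23484)/(-32197 + 1/25846) = (22801 + 23484)/(-832163661/25846) = 46285*(-25846/832163661) = -1196282110/832163661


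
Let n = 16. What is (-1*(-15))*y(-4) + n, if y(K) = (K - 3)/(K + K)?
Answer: 233/8 ≈ 29.125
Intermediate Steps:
y(K) = (-3 + K)/(2*K) (y(K) = (-3 + K)/((2*K)) = (-3 + K)*(1/(2*K)) = (-3 + K)/(2*K))
(-1*(-15))*y(-4) + n = (-1*(-15))*((1/2)*(-3 - 4)/(-4)) + 16 = 15*((1/2)*(-1/4)*(-7)) + 16 = 15*(7/8) + 16 = 105/8 + 16 = 233/8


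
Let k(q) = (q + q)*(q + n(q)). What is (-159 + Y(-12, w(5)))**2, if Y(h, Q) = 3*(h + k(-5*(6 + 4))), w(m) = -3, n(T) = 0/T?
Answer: 219188025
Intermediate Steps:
n(T) = 0
k(q) = 2*q**2 (k(q) = (q + q)*(q + 0) = (2*q)*q = 2*q**2)
Y(h, Q) = 15000 + 3*h (Y(h, Q) = 3*(h + 2*(-5*(6 + 4))**2) = 3*(h + 2*(-5*10)**2) = 3*(h + 2*(-50)**2) = 3*(h + 2*2500) = 3*(h + 5000) = 3*(5000 + h) = 15000 + 3*h)
(-159 + Y(-12, w(5)))**2 = (-159 + (15000 + 3*(-12)))**2 = (-159 + (15000 - 36))**2 = (-159 + 14964)**2 = 14805**2 = 219188025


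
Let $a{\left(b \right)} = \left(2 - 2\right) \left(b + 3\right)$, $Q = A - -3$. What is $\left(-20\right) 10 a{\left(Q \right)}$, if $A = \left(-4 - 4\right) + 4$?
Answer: $0$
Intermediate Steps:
$A = -4$ ($A = -8 + 4 = -4$)
$Q = -1$ ($Q = -4 - -3 = -4 + 3 = -1$)
$a{\left(b \right)} = 0$ ($a{\left(b \right)} = 0 \left(3 + b\right) = 0$)
$\left(-20\right) 10 a{\left(Q \right)} = \left(-20\right) 10 \cdot 0 = \left(-200\right) 0 = 0$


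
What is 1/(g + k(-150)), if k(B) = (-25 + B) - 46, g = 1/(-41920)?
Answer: -41920/9264321 ≈ -0.0045249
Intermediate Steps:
g = -1/41920 ≈ -2.3855e-5
k(B) = -71 + B
1/(g + k(-150)) = 1/(-1/41920 + (-71 - 150)) = 1/(-1/41920 - 221) = 1/(-9264321/41920) = -41920/9264321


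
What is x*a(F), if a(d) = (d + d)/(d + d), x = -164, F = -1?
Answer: -164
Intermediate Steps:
a(d) = 1 (a(d) = (2*d)/((2*d)) = (2*d)*(1/(2*d)) = 1)
x*a(F) = -164*1 = -164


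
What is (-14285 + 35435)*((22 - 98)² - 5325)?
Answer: 9538650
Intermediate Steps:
(-14285 + 35435)*((22 - 98)² - 5325) = 21150*((-76)² - 5325) = 21150*(5776 - 5325) = 21150*451 = 9538650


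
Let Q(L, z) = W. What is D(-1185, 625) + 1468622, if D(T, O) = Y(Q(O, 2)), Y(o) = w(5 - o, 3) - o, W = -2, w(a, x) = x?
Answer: 1468627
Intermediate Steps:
Q(L, z) = -2
Y(o) = 3 - o
D(T, O) = 5 (D(T, O) = 3 - 1*(-2) = 3 + 2 = 5)
D(-1185, 625) + 1468622 = 5 + 1468622 = 1468627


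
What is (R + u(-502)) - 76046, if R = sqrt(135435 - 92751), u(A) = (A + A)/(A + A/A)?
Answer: -38098042/501 + 2*sqrt(10671) ≈ -75837.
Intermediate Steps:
u(A) = 2*A/(1 + A) (u(A) = (2*A)/(A + 1) = (2*A)/(1 + A) = 2*A/(1 + A))
R = 2*sqrt(10671) (R = sqrt(42684) = 2*sqrt(10671) ≈ 206.60)
(R + u(-502)) - 76046 = (2*sqrt(10671) + 2*(-502)/(1 - 502)) - 76046 = (2*sqrt(10671) + 2*(-502)/(-501)) - 76046 = (2*sqrt(10671) + 2*(-502)*(-1/501)) - 76046 = (2*sqrt(10671) + 1004/501) - 76046 = (1004/501 + 2*sqrt(10671)) - 76046 = -38098042/501 + 2*sqrt(10671)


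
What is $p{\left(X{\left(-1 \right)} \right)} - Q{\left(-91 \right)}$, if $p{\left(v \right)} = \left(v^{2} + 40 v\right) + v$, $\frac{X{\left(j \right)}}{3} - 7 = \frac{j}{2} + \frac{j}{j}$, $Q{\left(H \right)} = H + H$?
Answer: $\frac{6443}{4} \approx 1610.8$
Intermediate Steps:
$Q{\left(H \right)} = 2 H$
$X{\left(j \right)} = 24 + \frac{3 j}{2}$ ($X{\left(j \right)} = 21 + 3 \left(\frac{j}{2} + \frac{j}{j}\right) = 21 + 3 \left(j \frac{1}{2} + 1\right) = 21 + 3 \left(\frac{j}{2} + 1\right) = 21 + 3 \left(1 + \frac{j}{2}\right) = 21 + \left(3 + \frac{3 j}{2}\right) = 24 + \frac{3 j}{2}$)
$p{\left(v \right)} = v^{2} + 41 v$
$p{\left(X{\left(-1 \right)} \right)} - Q{\left(-91 \right)} = \left(24 + \frac{3}{2} \left(-1\right)\right) \left(41 + \left(24 + \frac{3}{2} \left(-1\right)\right)\right) - 2 \left(-91\right) = \left(24 - \frac{3}{2}\right) \left(41 + \left(24 - \frac{3}{2}\right)\right) - -182 = \frac{45 \left(41 + \frac{45}{2}\right)}{2} + 182 = \frac{45}{2} \cdot \frac{127}{2} + 182 = \frac{5715}{4} + 182 = \frac{6443}{4}$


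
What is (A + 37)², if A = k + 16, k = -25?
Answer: 784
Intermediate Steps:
A = -9 (A = -25 + 16 = -9)
(A + 37)² = (-9 + 37)² = 28² = 784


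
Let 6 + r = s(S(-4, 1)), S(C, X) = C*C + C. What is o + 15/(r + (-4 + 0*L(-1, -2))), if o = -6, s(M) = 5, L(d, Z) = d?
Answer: -9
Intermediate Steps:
S(C, X) = C + C² (S(C, X) = C² + C = C + C²)
r = -1 (r = -6 + 5 = -1)
o + 15/(r + (-4 + 0*L(-1, -2))) = -6 + 15/(-1 + (-4 + 0*(-1))) = -6 + 15/(-1 + (-4 + 0)) = -6 + 15/(-1 - 4) = -6 + 15/(-5) = -6 - ⅕*15 = -6 - 3 = -9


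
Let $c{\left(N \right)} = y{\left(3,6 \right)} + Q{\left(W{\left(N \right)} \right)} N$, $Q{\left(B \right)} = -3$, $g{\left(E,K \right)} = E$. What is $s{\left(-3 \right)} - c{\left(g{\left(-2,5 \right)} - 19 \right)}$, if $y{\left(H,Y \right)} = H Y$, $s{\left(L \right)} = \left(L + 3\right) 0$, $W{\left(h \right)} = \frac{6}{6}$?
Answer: $-81$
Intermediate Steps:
$W{\left(h \right)} = 1$ ($W{\left(h \right)} = 6 \cdot \frac{1}{6} = 1$)
$s{\left(L \right)} = 0$ ($s{\left(L \right)} = \left(3 + L\right) 0 = 0$)
$c{\left(N \right)} = 18 - 3 N$ ($c{\left(N \right)} = 3 \cdot 6 - 3 N = 18 - 3 N$)
$s{\left(-3 \right)} - c{\left(g{\left(-2,5 \right)} - 19 \right)} = 0 - \left(18 - 3 \left(-2 - 19\right)\right) = 0 - \left(18 - -63\right) = 0 - \left(18 + 63\right) = 0 - 81 = -81$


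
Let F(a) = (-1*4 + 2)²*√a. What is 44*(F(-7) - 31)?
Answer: -1364 + 176*I*√7 ≈ -1364.0 + 465.65*I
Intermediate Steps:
F(a) = 4*√a (F(a) = (-4 + 2)²*√a = (-2)²*√a = 4*√a)
44*(F(-7) - 31) = 44*(4*√(-7) - 31) = 44*(4*(I*√7) - 31) = 44*(4*I*√7 - 31) = 44*(-31 + 4*I*√7) = -1364 + 176*I*√7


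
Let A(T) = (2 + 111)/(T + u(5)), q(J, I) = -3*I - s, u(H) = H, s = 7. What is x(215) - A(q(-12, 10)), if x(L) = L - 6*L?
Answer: -34287/32 ≈ -1071.5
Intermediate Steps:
q(J, I) = -7 - 3*I (q(J, I) = -3*I - 1*7 = -3*I - 7 = -7 - 3*I)
A(T) = 113/(5 + T) (A(T) = (2 + 111)/(T + 5) = 113/(5 + T))
x(L) = -5*L
x(215) - A(q(-12, 10)) = -5*215 - 113/(5 + (-7 - 3*10)) = -1075 - 113/(5 + (-7 - 30)) = -1075 - 113/(5 - 37) = -1075 - 113/(-32) = -1075 - 113*(-1)/32 = -1075 - 1*(-113/32) = -1075 + 113/32 = -34287/32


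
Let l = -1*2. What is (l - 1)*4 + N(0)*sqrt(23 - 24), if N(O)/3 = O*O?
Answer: -12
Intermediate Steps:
N(O) = 3*O**2 (N(O) = 3*(O*O) = 3*O**2)
l = -2
(l - 1)*4 + N(0)*sqrt(23 - 24) = (-2 - 1)*4 + (3*0**2)*sqrt(23 - 24) = -3*4 + (3*0)*sqrt(-1) = -12 + 0*I = -12 + 0 = -12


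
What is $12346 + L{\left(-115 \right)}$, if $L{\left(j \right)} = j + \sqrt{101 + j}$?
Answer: $12231 + i \sqrt{14} \approx 12231.0 + 3.7417 i$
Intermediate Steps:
$12346 + L{\left(-115 \right)} = 12346 - \left(115 - \sqrt{101 - 115}\right) = 12346 - \left(115 - \sqrt{-14}\right) = 12346 - \left(115 - i \sqrt{14}\right) = 12231 + i \sqrt{14}$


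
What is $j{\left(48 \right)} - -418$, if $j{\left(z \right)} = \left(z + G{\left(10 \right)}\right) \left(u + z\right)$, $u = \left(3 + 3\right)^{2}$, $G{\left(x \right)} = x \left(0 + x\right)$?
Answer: $12850$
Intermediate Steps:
$G{\left(x \right)} = x^{2}$ ($G{\left(x \right)} = x x = x^{2}$)
$u = 36$ ($u = 6^{2} = 36$)
$j{\left(z \right)} = \left(36 + z\right) \left(100 + z\right)$ ($j{\left(z \right)} = \left(z + 10^{2}\right) \left(36 + z\right) = \left(z + 100\right) \left(36 + z\right) = \left(100 + z\right) \left(36 + z\right) = \left(36 + z\right) \left(100 + z\right)$)
$j{\left(48 \right)} - -418 = \left(3600 + 48^{2} + 136 \cdot 48\right) - -418 = \left(3600 + 2304 + 6528\right) + 418 = 12432 + 418 = 12850$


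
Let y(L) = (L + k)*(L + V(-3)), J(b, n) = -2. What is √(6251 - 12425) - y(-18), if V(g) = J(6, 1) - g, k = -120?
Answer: -2346 + 21*I*√14 ≈ -2346.0 + 78.575*I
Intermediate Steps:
V(g) = -2 - g
y(L) = (1 + L)*(-120 + L) (y(L) = (L - 120)*(L + (-2 - 1*(-3))) = (-120 + L)*(L + (-2 + 3)) = (-120 + L)*(L + 1) = (-120 + L)*(1 + L) = (1 + L)*(-120 + L))
√(6251 - 12425) - y(-18) = √(6251 - 12425) - (-120 + (-18)² - 119*(-18)) = √(-6174) - (-120 + 324 + 2142) = 21*I*√14 - 1*2346 = 21*I*√14 - 2346 = -2346 + 21*I*√14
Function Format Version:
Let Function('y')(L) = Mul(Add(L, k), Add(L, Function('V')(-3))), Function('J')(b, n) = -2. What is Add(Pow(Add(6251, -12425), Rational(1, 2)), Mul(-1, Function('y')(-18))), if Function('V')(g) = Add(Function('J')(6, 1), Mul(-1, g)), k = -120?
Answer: Add(-2346, Mul(21, I, Pow(14, Rational(1, 2)))) ≈ Add(-2346.0, Mul(78.575, I))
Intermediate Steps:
Function('V')(g) = Add(-2, Mul(-1, g))
Function('y')(L) = Mul(Add(1, L), Add(-120, L)) (Function('y')(L) = Mul(Add(L, -120), Add(L, Add(-2, Mul(-1, -3)))) = Mul(Add(-120, L), Add(L, Add(-2, 3))) = Mul(Add(-120, L), Add(L, 1)) = Mul(Add(-120, L), Add(1, L)) = Mul(Add(1, L), Add(-120, L)))
Add(Pow(Add(6251, -12425), Rational(1, 2)), Mul(-1, Function('y')(-18))) = Add(Pow(Add(6251, -12425), Rational(1, 2)), Mul(-1, Add(-120, Pow(-18, 2), Mul(-119, -18)))) = Add(Pow(-6174, Rational(1, 2)), Mul(-1, Add(-120, 324, 2142))) = Add(Mul(21, I, Pow(14, Rational(1, 2))), Mul(-1, 2346)) = Add(Mul(21, I, Pow(14, Rational(1, 2))), -2346) = Add(-2346, Mul(21, I, Pow(14, Rational(1, 2))))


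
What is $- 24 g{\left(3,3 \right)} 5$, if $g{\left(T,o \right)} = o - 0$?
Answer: $-360$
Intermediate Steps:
$g{\left(T,o \right)} = o$ ($g{\left(T,o \right)} = o + 0 = o$)
$- 24 g{\left(3,3 \right)} 5 = \left(-24\right) 3 \cdot 5 = \left(-72\right) 5 = -360$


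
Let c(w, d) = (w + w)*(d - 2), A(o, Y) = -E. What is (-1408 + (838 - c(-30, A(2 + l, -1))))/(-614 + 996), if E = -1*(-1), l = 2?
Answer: -375/191 ≈ -1.9634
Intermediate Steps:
E = 1
A(o, Y) = -1 (A(o, Y) = -1*1 = -1)
c(w, d) = 2*w*(-2 + d) (c(w, d) = (2*w)*(-2 + d) = 2*w*(-2 + d))
(-1408 + (838 - c(-30, A(2 + l, -1))))/(-614 + 996) = (-1408 + (838 - 2*(-30)*(-2 - 1)))/(-614 + 996) = (-1408 + (838 - 2*(-30)*(-3)))/382 = (-1408 + (838 - 1*180))*(1/382) = (-1408 + (838 - 180))*(1/382) = (-1408 + 658)*(1/382) = -750*1/382 = -375/191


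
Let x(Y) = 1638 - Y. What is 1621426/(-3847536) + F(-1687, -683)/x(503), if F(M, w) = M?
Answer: -4165555871/2183476680 ≈ -1.9078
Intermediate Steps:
1621426/(-3847536) + F(-1687, -683)/x(503) = 1621426/(-3847536) - 1687/(1638 - 1*503) = 1621426*(-1/3847536) - 1687/(1638 - 503) = -810713/1923768 - 1687/1135 = -4165555871/2183476680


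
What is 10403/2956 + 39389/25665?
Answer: 383426879/75865740 ≈ 5.0540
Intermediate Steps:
10403/2956 + 39389/25665 = 383426879/75865740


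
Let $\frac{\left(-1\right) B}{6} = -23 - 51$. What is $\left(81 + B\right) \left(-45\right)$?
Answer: $-23625$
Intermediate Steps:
$B = 444$ ($B = - 6 \left(-23 - 51\right) = \left(-6\right) \left(-74\right) = 444$)
$\left(81 + B\right) \left(-45\right) = \left(81 + 444\right) \left(-45\right) = 525 \left(-45\right) = -23625$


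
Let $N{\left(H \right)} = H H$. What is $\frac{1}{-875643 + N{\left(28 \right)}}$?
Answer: $- \frac{1}{874859} \approx -1.143 \cdot 10^{-6}$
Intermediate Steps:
$N{\left(H \right)} = H^{2}$
$\frac{1}{-875643 + N{\left(28 \right)}} = \frac{1}{-875643 + 28^{2}} = \frac{1}{-875643 + 784} = \frac{1}{-874859} = - \frac{1}{874859}$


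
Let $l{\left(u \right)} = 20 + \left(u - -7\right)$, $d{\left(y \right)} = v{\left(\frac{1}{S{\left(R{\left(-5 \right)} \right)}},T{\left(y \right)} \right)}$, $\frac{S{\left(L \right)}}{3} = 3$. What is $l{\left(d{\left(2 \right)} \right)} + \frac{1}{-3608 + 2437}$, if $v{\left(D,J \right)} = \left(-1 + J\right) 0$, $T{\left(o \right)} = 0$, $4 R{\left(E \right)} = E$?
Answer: $\frac{31616}{1171} \approx 26.999$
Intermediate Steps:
$R{\left(E \right)} = \frac{E}{4}$
$S{\left(L \right)} = 9$ ($S{\left(L \right)} = 3 \cdot 3 = 9$)
$v{\left(D,J \right)} = 0$
$d{\left(y \right)} = 0$
$l{\left(u \right)} = 27 + u$ ($l{\left(u \right)} = 20 + \left(u + 7\right) = 20 + \left(7 + u\right) = 27 + u$)
$l{\left(d{\left(2 \right)} \right)} + \frac{1}{-3608 + 2437} = \left(27 + 0\right) + \frac{1}{-3608 + 2437} = 27 + \frac{1}{-1171} = 27 - \frac{1}{1171} = \frac{31616}{1171}$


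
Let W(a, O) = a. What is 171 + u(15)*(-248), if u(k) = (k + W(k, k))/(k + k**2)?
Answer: 140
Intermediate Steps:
u(k) = 2*k/(k + k**2) (u(k) = (k + k)/(k + k**2) = (2*k)/(k + k**2) = 2*k/(k + k**2))
171 + u(15)*(-248) = 171 + (2/(1 + 15))*(-248) = 171 + (2/16)*(-248) = 171 + (2*(1/16))*(-248) = 171 + (1/8)*(-248) = 171 - 31 = 140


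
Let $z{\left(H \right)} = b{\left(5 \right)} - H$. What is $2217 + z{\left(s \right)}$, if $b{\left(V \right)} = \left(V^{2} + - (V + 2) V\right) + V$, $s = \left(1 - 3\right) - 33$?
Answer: $2247$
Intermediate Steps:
$s = -35$ ($s = \left(1 - 3\right) - 33 = -2 - 33 = -35$)
$b{\left(V \right)} = V + V^{2} + V \left(-2 - V\right)$ ($b{\left(V \right)} = \left(V^{2} + - (2 + V) V\right) + V = \left(V^{2} + \left(-2 - V\right) V\right) + V = \left(V^{2} + V \left(-2 - V\right)\right) + V = V + V^{2} + V \left(-2 - V\right)$)
$z{\left(H \right)} = -5 - H$ ($z{\left(H \right)} = \left(-1\right) 5 - H = -5 - H$)
$2217 + z{\left(s \right)} = 2217 - -30 = 2217 + \left(-5 + 35\right) = 2217 + 30 = 2247$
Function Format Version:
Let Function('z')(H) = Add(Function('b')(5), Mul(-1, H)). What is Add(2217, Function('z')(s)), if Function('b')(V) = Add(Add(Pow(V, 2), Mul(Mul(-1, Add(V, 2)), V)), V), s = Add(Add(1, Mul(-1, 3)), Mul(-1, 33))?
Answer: 2247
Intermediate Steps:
s = -35 (s = Add(Add(1, -3), -33) = Add(-2, -33) = -35)
Function('b')(V) = Add(V, Pow(V, 2), Mul(V, Add(-2, Mul(-1, V)))) (Function('b')(V) = Add(Add(Pow(V, 2), Mul(Mul(-1, Add(2, V)), V)), V) = Add(Add(Pow(V, 2), Mul(Add(-2, Mul(-1, V)), V)), V) = Add(Add(Pow(V, 2), Mul(V, Add(-2, Mul(-1, V)))), V) = Add(V, Pow(V, 2), Mul(V, Add(-2, Mul(-1, V)))))
Function('z')(H) = Add(-5, Mul(-1, H)) (Function('z')(H) = Add(Mul(-1, 5), Mul(-1, H)) = Add(-5, Mul(-1, H)))
Add(2217, Function('z')(s)) = Add(2217, Add(-5, Mul(-1, -35))) = Add(2217, Add(-5, 35)) = Add(2217, 30) = 2247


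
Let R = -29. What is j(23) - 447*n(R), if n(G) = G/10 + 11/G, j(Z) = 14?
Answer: 429157/290 ≈ 1479.9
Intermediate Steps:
n(G) = 11/G + G/10 (n(G) = G*(1/10) + 11/G = G/10 + 11/G = 11/G + G/10)
j(23) - 447*n(R) = 14 - 447*(11/(-29) + (1/10)*(-29)) = 14 - 447*(11*(-1/29) - 29/10) = 14 - 447*(-11/29 - 29/10) = 14 - 447*(-951/290) = 14 + 425097/290 = 429157/290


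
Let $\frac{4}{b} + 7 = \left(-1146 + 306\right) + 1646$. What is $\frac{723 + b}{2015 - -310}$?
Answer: $\frac{577681}{1857675} \approx 0.31097$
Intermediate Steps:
$b = \frac{4}{799}$ ($b = \frac{4}{-7 + \left(\left(-1146 + 306\right) + 1646\right)} = \frac{4}{-7 + \left(-840 + 1646\right)} = \frac{4}{-7 + 806} = \frac{4}{799} \approx 0.0050063$)
$\frac{723 + b}{2015 - -310} = \frac{723 + \frac{4}{799}}{2015 - -310} = \frac{577681}{799 \left(2015 + \left(-1801 + 2111\right)\right)} = \frac{577681}{799 \left(2015 + 310\right)} = \frac{577681}{799 \cdot 2325} = \frac{577681}{799} \cdot \frac{1}{2325} = \frac{577681}{1857675}$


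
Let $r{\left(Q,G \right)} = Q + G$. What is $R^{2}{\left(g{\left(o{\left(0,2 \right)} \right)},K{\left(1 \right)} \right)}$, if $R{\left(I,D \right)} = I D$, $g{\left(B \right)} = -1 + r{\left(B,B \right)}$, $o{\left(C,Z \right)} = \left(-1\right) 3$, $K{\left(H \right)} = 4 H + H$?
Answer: $1225$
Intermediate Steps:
$K{\left(H \right)} = 5 H$
$o{\left(C,Z \right)} = -3$
$r{\left(Q,G \right)} = G + Q$
$g{\left(B \right)} = -1 + 2 B$ ($g{\left(B \right)} = -1 + \left(B + B\right) = -1 + 2 B$)
$R{\left(I,D \right)} = D I$
$R^{2}{\left(g{\left(o{\left(0,2 \right)} \right)},K{\left(1 \right)} \right)} = \left(5 \cdot 1 \left(-1 + 2 \left(-3\right)\right)\right)^{2} = \left(5 \left(-1 - 6\right)\right)^{2} = \left(5 \left(-7\right)\right)^{2} = \left(-35\right)^{2} = 1225$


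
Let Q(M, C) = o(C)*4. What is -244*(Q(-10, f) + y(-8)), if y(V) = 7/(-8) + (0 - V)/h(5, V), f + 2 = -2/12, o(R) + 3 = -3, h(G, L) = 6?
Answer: 34465/6 ≈ 5744.2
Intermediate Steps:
o(R) = -6 (o(R) = -3 - 3 = -6)
f = -13/6 (f = -2 - 2/12 = -2 - 2*1/12 = -2 - ⅙ = -13/6 ≈ -2.1667)
Q(M, C) = -24 (Q(M, C) = -6*4 = -24)
y(V) = -7/8 - V/6 (y(V) = 7/(-8) + (0 - V)/6 = 7*(-⅛) - V*(⅙) = -7/8 - V/6)
-244*(Q(-10, f) + y(-8)) = -244*(-24 + (-7/8 - ⅙*(-8))) = -244*(-24 + (-7/8 + 4/3)) = -244*(-24 + 11/24) = -244*(-565/24) = 34465/6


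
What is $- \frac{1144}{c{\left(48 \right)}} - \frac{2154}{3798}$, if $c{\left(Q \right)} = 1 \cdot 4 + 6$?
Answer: $- \frac{363871}{3165} \approx -114.97$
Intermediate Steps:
$c{\left(Q \right)} = 10$ ($c{\left(Q \right)} = 4 + 6 = 10$)
$- \frac{1144}{c{\left(48 \right)}} - \frac{2154}{3798} = - \frac{1144}{10} - \frac{2154}{3798} = \left(-1144\right) \frac{1}{10} - \frac{359}{633} = - \frac{572}{5} - \frac{359}{633} = - \frac{363871}{3165}$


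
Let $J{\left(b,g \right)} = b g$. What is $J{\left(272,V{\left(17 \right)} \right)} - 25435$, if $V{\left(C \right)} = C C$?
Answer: $53173$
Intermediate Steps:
$V{\left(C \right)} = C^{2}$
$J{\left(272,V{\left(17 \right)} \right)} - 25435 = 272 \cdot 17^{2} - 25435 = 272 \cdot 289 - 25435 = 78608 - 25435 = 53173$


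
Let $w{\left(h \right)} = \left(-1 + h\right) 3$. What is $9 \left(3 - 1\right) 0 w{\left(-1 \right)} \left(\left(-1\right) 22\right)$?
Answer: $0$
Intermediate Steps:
$w{\left(h \right)} = -3 + 3 h$
$9 \left(3 - 1\right) 0 w{\left(-1 \right)} \left(\left(-1\right) 22\right) = 9 \left(3 - 1\right) 0 \left(-3 + 3 \left(-1\right)\right) \left(\left(-1\right) 22\right) = 9 \left(3 - 1\right) 0 \left(-3 - 3\right) \left(-22\right) = 9 \cdot 2 \cdot 0 \left(-6\right) \left(-22\right) = 9 \cdot 0 \left(-6\right) \left(-22\right) = 9 \cdot 0 \left(-22\right) = 0 \left(-22\right) = 0$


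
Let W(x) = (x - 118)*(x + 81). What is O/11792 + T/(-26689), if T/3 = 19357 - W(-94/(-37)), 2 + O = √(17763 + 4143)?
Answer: -702329467921/215423572936 + 3*√2434/11792 ≈ -3.2477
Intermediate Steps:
W(x) = (-118 + x)*(81 + x)
O = -2 + 3*√2434 (O = -2 + √(17763 + 4143) = -2 + √21906 = -2 + 3*√2434 ≈ 146.01)
T = 119113455/1369 (T = 3*(19357 - (-9558 + (-94/(-37))² - (-3478)/(-37))) = 3*(19357 - (-9558 + (-94*(-1/37))² - (-3478)*(-1)/37)) = 3*(19357 - (-9558 + (94/37)² - 37*94/37)) = 3*(19357 - (-9558 + 8836/1369 - 94)) = 3*(19357 - 1*(-13204752/1369)) = 3*(19357 + 13204752/1369) = 3*(39704485/1369) = 119113455/1369 ≈ 87008.)
O/11792 + T/(-26689) = (-2 + 3*√2434)/11792 + (119113455/1369)/(-26689) = (-2 + 3*√2434)*(1/11792) + (119113455/1369)*(-1/26689) = (-1/5896 + 3*√2434/11792) - 119113455/36537241 = -702329467921/215423572936 + 3*√2434/11792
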